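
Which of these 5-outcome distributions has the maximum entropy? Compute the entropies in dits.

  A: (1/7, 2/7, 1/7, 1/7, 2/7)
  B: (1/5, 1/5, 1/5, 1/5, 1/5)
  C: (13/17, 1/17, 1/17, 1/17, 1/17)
B

For a discrete distribution over n outcomes, entropy is maximized by the uniform distribution.

Computing entropies:
H(A) = 0.6731 dits
H(B) = 0.6990 dits
H(C) = 0.3786 dits

The uniform distribution (where all probabilities equal 1/5) achieves the maximum entropy of log_10(5) = 0.6990 dits.

Distribution B has the highest entropy.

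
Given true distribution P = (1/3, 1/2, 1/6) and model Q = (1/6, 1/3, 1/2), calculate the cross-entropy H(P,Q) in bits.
1.8208 bits

Cross-entropy: H(P,Q) = -Σ p(x) log q(x)

Alternatively: H(P,Q) = H(P) + D_KL(P||Q)
H(P) = 1.4591 bits
D_KL(P||Q) = 0.3617 bits

H(P,Q) = 1.4591 + 0.3617 = 1.8208 bits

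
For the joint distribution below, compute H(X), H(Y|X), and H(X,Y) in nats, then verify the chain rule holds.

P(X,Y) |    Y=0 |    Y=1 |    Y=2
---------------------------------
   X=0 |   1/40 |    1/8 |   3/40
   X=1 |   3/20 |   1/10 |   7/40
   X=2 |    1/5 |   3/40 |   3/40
H(X,Y) = 2.0767, H(X) = 1.0667, H(Y|X) = 1.0100 (all in nats)

Chain rule: H(X,Y) = H(X) + H(Y|X)

Left side — joint entropy directly:
H(X,Y) = -Σ p(x,y) log p(x,y) = 2.0767 nats

Right side — compute H(Y|X) from the conditional distributions:
P(X) = (9/40, 17/40, 7/20), so H(X) = 1.0667 nats
H(Y|X) = Σ_x P(X=x) · H(Y|X=x):
  P(Y|X=0) = (1/9, 5/9, 1/3), H(Y|X=0) = 0.9369, weight P(X=0) = 9/40
  P(Y|X=1) = (6/17, 4/17, 7/17), H(Y|X=1) = 1.0734, weight P(X=1) = 17/40
  P(Y|X=2) = (4/7, 3/14, 3/14), H(Y|X=2) = 0.9800, weight P(X=2) = 7/20
H(Y|X) = 1.0100 nats

H(X) + H(Y|X) = 1.0667 + 1.0100 = 2.0767 nats

Both sides equal 2.0767 nats. ✓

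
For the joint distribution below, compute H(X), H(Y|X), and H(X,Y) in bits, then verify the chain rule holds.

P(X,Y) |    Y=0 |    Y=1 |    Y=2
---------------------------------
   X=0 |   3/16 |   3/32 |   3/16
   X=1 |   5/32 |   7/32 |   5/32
H(X,Y) = 2.5423, H(X) = 0.9972, H(Y|X) = 1.5452 (all in bits)

Chain rule: H(X,Y) = H(X) + H(Y|X)

Left side — joint entropy directly:
H(X,Y) = -Σ p(x,y) log p(x,y) = 2.5423 bits

Right side — compute H(Y|X) from the conditional distributions:
P(X) = (15/32, 17/32), so H(X) = 0.9972 bits
H(Y|X) = Σ_x P(X=x) · H(Y|X=x):
  P(Y|X=0) = (2/5, 1/5, 2/5), H(Y|X=0) = 1.5219, weight P(X=0) = 15/32
  P(Y|X=1) = (5/17, 7/17, 5/17), H(Y|X=1) = 1.5657, weight P(X=1) = 17/32
H(Y|X) = 1.5452 bits

H(X) + H(Y|X) = 0.9972 + 1.5452 = 2.5423 bits

Both sides equal 2.5423 bits. ✓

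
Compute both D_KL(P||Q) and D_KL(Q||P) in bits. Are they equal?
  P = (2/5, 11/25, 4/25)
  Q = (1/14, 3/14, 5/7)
D_KL(P||Q) = 1.1055, D_KL(Q||P) = 1.1418

KL divergence is not symmetric: D_KL(P||Q) ≠ D_KL(Q||P) in general.

D_KL(P||Q) = 1.1055 bits
D_KL(Q||P) = 1.1418 bits

No, they are not equal!

This asymmetry is why KL divergence is not a true distance metric.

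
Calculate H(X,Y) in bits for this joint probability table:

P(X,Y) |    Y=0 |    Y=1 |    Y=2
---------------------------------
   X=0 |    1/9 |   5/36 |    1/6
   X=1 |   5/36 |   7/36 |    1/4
2.5335 bits

Joint entropy is H(X,Y) = -Σ_{x,y} p(x,y) log p(x,y).

Summing over all non-zero entries:
H(X,Y) = -[1/9·log_2(1/9) + 5/36·log_2(5/36) + 1/6·log_2(1/6) + 5/36·log_2(5/36) + 7/36·log_2(7/36) + 1/4·log_2(1/4)]
H(X,Y) = 2.5335 bits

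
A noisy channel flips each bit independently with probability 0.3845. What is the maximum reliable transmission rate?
0.0388 bits

For a binary symmetric channel (BSC) with error probability p:
Capacity C = 1 - H(p) bits per symbol

where H(p) = -p log₂(p) - (1-p) log₂(1-p) is the binary entropy function.

H(0.3845) = 0.9612 bits
C = 1 - 0.9612 = 0.0388 bits per symbol

This means we can reliably transmit up to 0.0388 bits of information per channel use.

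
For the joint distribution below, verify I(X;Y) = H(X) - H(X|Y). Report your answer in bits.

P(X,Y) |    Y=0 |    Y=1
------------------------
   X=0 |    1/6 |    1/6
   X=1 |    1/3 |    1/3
I(X;Y) = 0.0000 bits

Mutual information has multiple equivalent forms:
- I(X;Y) = H(X) - H(X|Y)
- I(X;Y) = H(Y) - H(Y|X)
- I(X;Y) = H(X) + H(Y) - H(X,Y)

Computing all quantities:
H(X) = 0.9183, H(Y) = 1.0000, H(X,Y) = 1.9183
H(X|Y) = 0.9183, H(Y|X) = 1.0000

Verification:
H(X) - H(X|Y) = 0.9183 - 0.9183 = 0.0000
H(Y) - H(Y|X) = 1.0000 - 1.0000 = 0.0000
H(X) + H(Y) - H(X,Y) = 0.9183 + 1.0000 - 1.9183 = 0.0000

All forms give I(X;Y) = 0.0000 bits. ✓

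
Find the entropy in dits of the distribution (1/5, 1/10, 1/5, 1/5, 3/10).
0.6762 dits

Shannon entropy is H(X) = -Σ p(x) log p(x).

For P = (1/5, 1/10, 1/5, 1/5, 3/10):
H = -1/5 × log_10(1/5) -1/10 × log_10(1/10) -1/5 × log_10(1/5) -1/5 × log_10(1/5) -3/10 × log_10(3/10)
H = 0.6762 dits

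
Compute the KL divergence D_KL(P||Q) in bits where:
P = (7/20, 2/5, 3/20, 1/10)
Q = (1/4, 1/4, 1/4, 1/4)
0.1984 bits

KL divergence: D_KL(P||Q) = Σ p(x) log(p(x)/q(x))

Computing term by term:
  x=0: 7/20 × log_2[(7/20)/(1/4)] = 7/20 × 0.4854 = 0.1699
  x=1: 2/5 × log_2[(2/5)/(1/4)] = 2/5 × 0.6781 = 0.2712
  x=2: 3/20 × log_2[(3/20)/(1/4)] = 3/20 × -0.7370 = -0.1105
  x=3: 1/10 × log_2[(1/10)/(1/4)] = 1/10 × -1.3219 = -0.1322

D_KL(P||Q) = 0.1984 bits

Note: KL divergence is always non-negative and equals 0 iff P = Q.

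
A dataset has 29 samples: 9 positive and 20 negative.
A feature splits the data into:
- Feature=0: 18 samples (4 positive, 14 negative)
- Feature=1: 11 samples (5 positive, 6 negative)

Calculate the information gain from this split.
0.0422 bits

Information Gain = H(Y) - H(Y|Feature)

Before split:
P(positive) = 9/29 = 0.3103
H(Y) = 0.8936 bits

After split:
Feature=0: H = 0.7642 bits (weight = 18/29)
Feature=1: H = 0.9940 bits (weight = 11/29)
H(Y|Feature) = (18/29)×0.7642 + (11/29)×0.9940 = 0.8514 bits

Information Gain = 0.8936 - 0.8514 = 0.0422 bits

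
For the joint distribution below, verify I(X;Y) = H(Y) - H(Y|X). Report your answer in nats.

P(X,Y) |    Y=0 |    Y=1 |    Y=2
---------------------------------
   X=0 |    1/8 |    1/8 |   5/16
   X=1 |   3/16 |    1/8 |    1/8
I(X;Y) = 0.0400 nats

Mutual information has multiple equivalent forms:
- I(X;Y) = H(X) - H(X|Y)
- I(X;Y) = H(Y) - H(Y|X)
- I(X;Y) = H(X) + H(Y) - H(X,Y)

Computing all quantities:
H(X) = 0.6853, H(Y) = 1.0717, H(X,Y) = 1.7171
H(X|Y) = 0.6453, H(Y|X) = 1.0318

Verification:
H(X) - H(X|Y) = 0.6853 - 0.6453 = 0.0400
H(Y) - H(Y|X) = 1.0717 - 1.0318 = 0.0400
H(X) + H(Y) - H(X,Y) = 0.6853 + 1.0717 - 1.7171 = 0.0400

All forms give I(X;Y) = 0.0400 nats. ✓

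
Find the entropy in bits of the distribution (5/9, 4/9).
0.9911 bits

Shannon entropy is H(X) = -Σ p(x) log p(x).

For P = (5/9, 4/9):
H = -5/9 × log_2(5/9) -4/9 × log_2(4/9)
H = 0.9911 bits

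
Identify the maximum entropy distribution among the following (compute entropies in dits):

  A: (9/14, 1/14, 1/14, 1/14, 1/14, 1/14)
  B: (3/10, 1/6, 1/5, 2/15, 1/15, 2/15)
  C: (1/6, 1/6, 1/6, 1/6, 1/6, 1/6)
C

For a discrete distribution over n outcomes, entropy is maximized by the uniform distribution.

Computing entropies:
H(A) = 0.5327 dits
H(B) = 0.7381 dits
H(C) = 0.7782 dits

The uniform distribution (where all probabilities equal 1/6) achieves the maximum entropy of log_10(6) = 0.7782 dits.

Distribution C has the highest entropy.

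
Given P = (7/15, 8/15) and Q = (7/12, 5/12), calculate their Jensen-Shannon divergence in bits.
0.0099 bits

Jensen-Shannon divergence is:
JSD(P||Q) = 0.5 × D_KL(P||M) + 0.5 × D_KL(Q||M)
where M = 0.5 × (P + Q) is the mixture distribution.

M = 0.5 × (7/15, 8/15) + 0.5 × (7/12, 5/12) = (21/40, 19/40)

D_KL(P||M) = 0.0098 bits
D_KL(Q||M) = 0.0099 bits

JSD(P||Q) = 0.5 × 0.0098 + 0.5 × 0.0099 = 0.0099 bits

Unlike KL divergence, JSD is symmetric and bounded: 0 ≤ JSD ≤ log(2).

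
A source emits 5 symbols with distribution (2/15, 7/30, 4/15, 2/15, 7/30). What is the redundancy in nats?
0.0405 nats

Redundancy measures how far a source is from maximum entropy:
R = H_max - H(X)

Maximum entropy for 5 symbols: H_max = log_e(5) = 1.6094 nats
Actual entropy: H(X) = 1.5689 nats
Redundancy: R = 1.6094 - 1.5689 = 0.0405 nats

This redundancy represents potential for compression: the source could be compressed by 0.0405 nats per symbol.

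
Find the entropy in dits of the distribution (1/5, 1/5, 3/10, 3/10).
0.5933 dits

Shannon entropy is H(X) = -Σ p(x) log p(x).

For P = (1/5, 1/5, 3/10, 3/10):
H = -1/5 × log_10(1/5) -1/5 × log_10(1/5) -3/10 × log_10(3/10) -3/10 × log_10(3/10)
H = 0.5933 dits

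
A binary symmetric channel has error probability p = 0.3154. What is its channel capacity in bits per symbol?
0.1007 bits

For a binary symmetric channel (BSC) with error probability p:
Capacity C = 1 - H(p) bits per symbol

where H(p) = -p log₂(p) - (1-p) log₂(1-p) is the binary entropy function.

H(0.3154) = 0.8993 bits
C = 1 - 0.8993 = 0.1007 bits per symbol

This means we can reliably transmit up to 0.1007 bits of information per channel use.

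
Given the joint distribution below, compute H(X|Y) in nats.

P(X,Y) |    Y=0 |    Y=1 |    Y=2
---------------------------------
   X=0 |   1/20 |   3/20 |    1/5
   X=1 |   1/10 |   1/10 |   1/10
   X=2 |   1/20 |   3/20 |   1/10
1.0567 nats

Using the chain rule: H(X|Y) = H(X,Y) - H(Y)

First, compute H(X,Y) = 2.1116 nats

Marginal P(Y) = (1/5, 2/5, 2/5)
H(Y) = 1.0549 nats

H(X|Y) = H(X,Y) - H(Y) = 2.1116 - 1.0549 = 1.0567 nats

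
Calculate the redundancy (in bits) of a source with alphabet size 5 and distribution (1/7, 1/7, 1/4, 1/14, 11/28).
0.2183 bits

Redundancy measures how far a source is from maximum entropy:
R = H_max - H(X)

Maximum entropy for 5 symbols: H_max = log_2(5) = 2.3219 bits
Actual entropy: H(X) = 2.1036 bits
Redundancy: R = 2.3219 - 2.1036 = 0.2183 bits

This redundancy represents potential for compression: the source could be compressed by 0.2183 bits per symbol.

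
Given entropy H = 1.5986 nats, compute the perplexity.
4.9461

Perplexity is e^H (or exp(H) for natural log).

H = 1.5986 nats
Perplexity = e^1.5986 = 4.9461

Interpretation: The model's uncertainty is equivalent to choosing uniformly among 4.9 options.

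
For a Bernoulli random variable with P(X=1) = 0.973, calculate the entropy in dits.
0.0539 dits

The binary entropy function is:
H(p) = -p log(p) - (1-p) log(1-p)

H(0.973) = -0.973 × log_10(0.973) - 0.027 × log_10(0.027)
H(0.973) = 0.0539 dits

Note: Binary entropy is maximized at p=0.5 (H=1 bit) and minimized at p=0 or p=1 (H=0).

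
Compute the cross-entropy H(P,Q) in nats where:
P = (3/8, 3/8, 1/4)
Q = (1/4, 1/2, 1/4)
1.1264 nats

Cross-entropy: H(P,Q) = -Σ p(x) log q(x)

Alternatively: H(P,Q) = H(P) + D_KL(P||Q)
H(P) = 1.0822 nats
D_KL(P||Q) = 0.0442 nats

H(P,Q) = 1.0822 + 0.0442 = 1.1264 nats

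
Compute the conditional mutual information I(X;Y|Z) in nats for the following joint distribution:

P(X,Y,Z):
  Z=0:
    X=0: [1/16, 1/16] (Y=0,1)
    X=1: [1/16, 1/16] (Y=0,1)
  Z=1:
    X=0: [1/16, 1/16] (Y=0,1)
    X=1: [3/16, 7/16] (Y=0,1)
0.0090 nats

Conditional mutual information: I(X;Y|Z) = H(X|Z) + H(Y|Z) - H(X,Y|Z)

H(Z) = 0.5623
H(X,Z) = 1.0735 → H(X|Z) = 0.5112
H(Y,Z) = 1.2130 → H(Y|Z) = 0.6507
H(X,Y,Z) = 1.7153 → H(X,Y|Z) = 1.1529

I(X;Y|Z) = 0.5112 + 0.6507 - 1.1529 = 0.0090 nats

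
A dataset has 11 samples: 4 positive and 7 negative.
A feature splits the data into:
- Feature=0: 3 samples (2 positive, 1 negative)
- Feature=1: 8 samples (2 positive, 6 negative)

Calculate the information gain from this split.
0.1052 bits

Information Gain = H(Y) - H(Y|Feature)

Before split:
P(positive) = 4/11 = 0.3636
H(Y) = 0.9457 bits

After split:
Feature=0: H = 0.9183 bits (weight = 3/11)
Feature=1: H = 0.8113 bits (weight = 8/11)
H(Y|Feature) = (3/11)×0.9183 + (8/11)×0.8113 = 0.8405 bits

Information Gain = 0.9457 - 0.8405 = 0.1052 bits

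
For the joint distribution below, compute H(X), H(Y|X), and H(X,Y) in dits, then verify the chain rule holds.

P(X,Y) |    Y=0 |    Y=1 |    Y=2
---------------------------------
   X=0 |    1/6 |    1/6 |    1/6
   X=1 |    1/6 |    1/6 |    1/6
H(X,Y) = 0.7782, H(X) = 0.3010, H(Y|X) = 0.4771 (all in dits)

Chain rule: H(X,Y) = H(X) + H(Y|X)

Left side — joint entropy directly:
H(X,Y) = -Σ p(x,y) log p(x,y) = 0.7782 dits

Right side — compute H(Y|X) from the conditional distributions:
P(X) = (1/2, 1/2), so H(X) = 0.3010 dits
H(Y|X) = Σ_x P(X=x) · H(Y|X=x):
  P(Y|X=0) = (1/3, 1/3, 1/3), H(Y|X=0) = 0.4771, weight P(X=0) = 1/2
  P(Y|X=1) = (1/3, 1/3, 1/3), H(Y|X=1) = 0.4771, weight P(X=1) = 1/2
H(Y|X) = 0.4771 dits

H(X) + H(Y|X) = 0.3010 + 0.4771 = 0.7782 dits

Both sides equal 0.7782 dits. ✓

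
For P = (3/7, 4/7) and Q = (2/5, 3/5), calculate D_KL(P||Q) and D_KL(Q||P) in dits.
D_KL(P||Q) = 0.0007, D_KL(Q||P) = 0.0007

KL divergence is not symmetric: D_KL(P||Q) ≠ D_KL(Q||P) in general.

D_KL(P||Q) = 0.0007 dits
D_KL(Q||P) = 0.0007 dits

In this case they happen to be equal (to 4 decimal places).

This asymmetry is why KL divergence is not a true distance metric.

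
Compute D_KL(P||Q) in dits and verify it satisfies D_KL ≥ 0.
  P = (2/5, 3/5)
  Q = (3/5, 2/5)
0.0352 dits

KL divergence satisfies the Gibbs inequality: D_KL(P||Q) ≥ 0 for all distributions P, Q.

D_KL(P||Q) = Σ p(x) log(p(x)/q(x))
Term by term:
  x=0: 2/5 × log_10[(2/5)/(3/5)] = -0.0704
  x=1: 3/5 × log_10[(3/5)/(2/5)] = 0.1057
D_KL(P||Q) = 0.0352 dits

D_KL(P||Q) = 0.0352 ≥ 0 ✓

This non-negativity is a fundamental property: relative entropy cannot be negative because it measures how different Q is from P.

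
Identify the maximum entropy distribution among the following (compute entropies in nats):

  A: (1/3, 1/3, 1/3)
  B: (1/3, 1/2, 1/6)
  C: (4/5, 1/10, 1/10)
A

For a discrete distribution over n outcomes, entropy is maximized by the uniform distribution.

Computing entropies:
H(A) = 1.0986 nats
H(B) = 1.0114 nats
H(C) = 0.6390 nats

The uniform distribution (where all probabilities equal 1/3) achieves the maximum entropy of log_e(3) = 1.0986 nats.

Distribution A has the highest entropy.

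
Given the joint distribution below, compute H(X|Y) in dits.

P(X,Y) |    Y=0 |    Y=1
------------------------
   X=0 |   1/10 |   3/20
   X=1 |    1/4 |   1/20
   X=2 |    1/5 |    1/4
0.4306 dits

Using the chain rule: H(X|Y) = H(X,Y) - H(Y)

First, compute H(X,Y) = 0.7295 dits

Marginal P(Y) = (11/20, 9/20)
H(Y) = 0.2989 dits

H(X|Y) = H(X,Y) - H(Y) = 0.7295 - 0.2989 = 0.4306 dits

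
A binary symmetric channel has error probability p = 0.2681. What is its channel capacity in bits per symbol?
0.1613 bits

For a binary symmetric channel (BSC) with error probability p:
Capacity C = 1 - H(p) bits per symbol

where H(p) = -p log₂(p) - (1-p) log₂(1-p) is the binary entropy function.

H(0.2681) = 0.8387 bits
C = 1 - 0.8387 = 0.1613 bits per symbol

This means we can reliably transmit up to 0.1613 bits of information per channel use.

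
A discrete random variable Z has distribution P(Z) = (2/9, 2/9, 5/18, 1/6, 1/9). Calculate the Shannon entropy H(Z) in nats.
1.5671 nats

Shannon entropy is H(X) = -Σ p(x) log p(x).

For P = (2/9, 2/9, 5/18, 1/6, 1/9):
H = -2/9 × log_e(2/9) -2/9 × log_e(2/9) -5/18 × log_e(5/18) -1/6 × log_e(1/6) -1/9 × log_e(1/9)
H = 1.5671 nats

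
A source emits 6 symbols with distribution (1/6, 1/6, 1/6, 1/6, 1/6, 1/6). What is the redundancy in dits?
0.0000 dits

Redundancy measures how far a source is from maximum entropy:
R = H_max - H(X)

Maximum entropy for 6 symbols: H_max = log_10(6) = 0.7782 dits
Actual entropy: H(X) = 0.7782 dits
Redundancy: R = 0.7782 - 0.7782 = 0.0000 dits

This redundancy represents potential for compression: the source could be compressed by 0.0000 dits per symbol.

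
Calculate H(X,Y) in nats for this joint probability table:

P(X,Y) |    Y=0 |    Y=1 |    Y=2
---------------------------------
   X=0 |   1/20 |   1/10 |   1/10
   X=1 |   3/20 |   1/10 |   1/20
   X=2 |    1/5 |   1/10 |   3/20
2.1116 nats

Joint entropy is H(X,Y) = -Σ_{x,y} p(x,y) log p(x,y).

Summing over all non-zero entries:
H(X,Y) = -[1/20·log_e(1/20) + 1/10·log_e(1/10) + 1/10·log_e(1/10) + 3/20·log_e(3/20) + 1/10·log_e(1/10) + 1/20·log_e(1/20) + 1/5·log_e(1/5) + 1/10·log_e(1/10) + 3/20·log_e(3/20)]
H(X,Y) = 2.1116 nats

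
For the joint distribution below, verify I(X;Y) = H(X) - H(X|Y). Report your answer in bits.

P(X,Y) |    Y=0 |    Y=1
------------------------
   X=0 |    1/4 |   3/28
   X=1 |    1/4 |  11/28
I(X;Y) = 0.0655 bits

Mutual information has multiple equivalent forms:
- I(X;Y) = H(X) - H(X|Y)
- I(X;Y) = H(Y) - H(Y|X)
- I(X;Y) = H(X) + H(Y) - H(X,Y)

Computing all quantities:
H(X) = 0.9403, H(Y) = 1.0000, H(X,Y) = 1.8748
H(X|Y) = 0.8748, H(Y|X) = 0.9345

Verification:
H(X) - H(X|Y) = 0.9403 - 0.8748 = 0.0655
H(Y) - H(Y|X) = 1.0000 - 0.9345 = 0.0655
H(X) + H(Y) - H(X,Y) = 0.9403 + 1.0000 - 1.8748 = 0.0655

All forms give I(X;Y) = 0.0655 bits. ✓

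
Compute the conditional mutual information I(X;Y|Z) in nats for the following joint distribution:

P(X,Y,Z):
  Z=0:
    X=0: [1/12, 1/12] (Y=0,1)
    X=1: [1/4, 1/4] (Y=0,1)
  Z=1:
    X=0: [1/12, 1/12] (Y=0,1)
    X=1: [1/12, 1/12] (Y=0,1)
0.0000 nats

Conditional mutual information: I(X;Y|Z) = H(X|Z) + H(Y|Z) - H(X,Y|Z)

H(Z) = 0.6365
H(X,Z) = 1.2425 → H(X|Z) = 0.6059
H(Y,Z) = 1.3297 → H(Y|Z) = 0.6931
H(X,Y,Z) = 1.9356 → H(X,Y|Z) = 1.2991

I(X;Y|Z) = 0.6059 + 0.6931 - 1.2991 = 0.0000 nats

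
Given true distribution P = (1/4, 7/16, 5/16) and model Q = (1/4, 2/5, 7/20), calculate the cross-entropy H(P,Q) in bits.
1.5516 bits

Cross-entropy: H(P,Q) = -Σ p(x) log q(x)

Alternatively: H(P,Q) = H(P) + D_KL(P||Q)
H(P) = 1.5462 bits
D_KL(P||Q) = 0.0055 bits

H(P,Q) = 1.5462 + 0.0055 = 1.5516 bits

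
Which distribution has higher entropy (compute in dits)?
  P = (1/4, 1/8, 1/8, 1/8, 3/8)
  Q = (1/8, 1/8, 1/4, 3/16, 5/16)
Q

Computing entropies in dits:
H(P) = 0.6489
H(Q) = 0.6705

Distribution Q has higher entropy.

Intuition: The distribution closer to uniform (more spread out) has higher entropy.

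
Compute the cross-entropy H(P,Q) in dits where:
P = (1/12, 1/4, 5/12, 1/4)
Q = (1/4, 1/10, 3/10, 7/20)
0.6320 dits

Cross-entropy: H(P,Q) = -Σ p(x) log q(x)

Alternatively: H(P,Q) = H(P) + D_KL(P||Q)
H(P) = 0.5494 dits
D_KL(P||Q) = 0.0826 dits

H(P,Q) = 0.5494 + 0.0826 = 0.6320 dits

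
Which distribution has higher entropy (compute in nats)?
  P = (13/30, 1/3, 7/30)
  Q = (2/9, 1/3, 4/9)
P

Computing entropies in nats:
H(P) = 1.0681
H(Q) = 1.0609

Distribution P has higher entropy.

Intuition: The distribution closer to uniform (more spread out) has higher entropy.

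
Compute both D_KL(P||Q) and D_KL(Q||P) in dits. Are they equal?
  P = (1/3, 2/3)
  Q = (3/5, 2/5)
D_KL(P||Q) = 0.0628, D_KL(Q||P) = 0.0644

KL divergence is not symmetric: D_KL(P||Q) ≠ D_KL(Q||P) in general.

D_KL(P||Q) = 0.0628 dits
D_KL(Q||P) = 0.0644 dits

No, they are not equal!

This asymmetry is why KL divergence is not a true distance metric.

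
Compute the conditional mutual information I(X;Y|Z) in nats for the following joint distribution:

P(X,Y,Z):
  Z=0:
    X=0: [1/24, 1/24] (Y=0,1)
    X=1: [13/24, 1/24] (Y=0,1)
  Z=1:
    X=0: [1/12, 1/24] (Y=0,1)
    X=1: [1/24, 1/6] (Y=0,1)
0.0800 nats

Conditional mutual information: I(X;Y|Z) = H(X|Z) + H(Y|Z) - H(X,Y|Z)

H(Z) = 0.6365
H(X,Z) = 1.1082 → H(X|Z) = 0.4717
H(Y,Z) = 1.1082 → H(Y|Z) = 0.4717
H(X,Y,Z) = 1.4999 → H(X,Y|Z) = 0.8634

I(X;Y|Z) = 0.4717 + 0.4717 - 0.8634 = 0.0800 nats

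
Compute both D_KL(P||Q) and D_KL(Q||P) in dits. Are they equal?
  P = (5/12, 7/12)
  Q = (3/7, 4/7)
D_KL(P||Q) = 0.0001, D_KL(Q||P) = 0.0001

KL divergence is not symmetric: D_KL(P||Q) ≠ D_KL(Q||P) in general.

D_KL(P||Q) = 0.0001 dits
D_KL(Q||P) = 0.0001 dits

In this case they happen to be equal (to 4 decimal places).

This asymmetry is why KL divergence is not a true distance metric.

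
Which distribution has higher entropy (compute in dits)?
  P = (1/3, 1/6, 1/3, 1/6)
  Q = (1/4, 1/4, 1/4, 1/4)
Q

Computing entropies in dits:
H(P) = 0.5775
H(Q) = 0.6021

Distribution Q has higher entropy.

Intuition: The distribution closer to uniform (more spread out) has higher entropy.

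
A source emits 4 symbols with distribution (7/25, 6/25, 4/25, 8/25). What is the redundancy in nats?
0.0295 nats

Redundancy measures how far a source is from maximum entropy:
R = H_max - H(X)

Maximum entropy for 4 symbols: H_max = log_e(4) = 1.3863 nats
Actual entropy: H(X) = 1.3568 nats
Redundancy: R = 1.3863 - 1.3568 = 0.0295 nats

This redundancy represents potential for compression: the source could be compressed by 0.0295 nats per symbol.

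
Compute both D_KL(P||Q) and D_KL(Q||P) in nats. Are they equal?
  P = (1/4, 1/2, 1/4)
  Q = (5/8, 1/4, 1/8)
D_KL(P||Q) = 0.2908, D_KL(Q||P) = 0.3128

KL divergence is not symmetric: D_KL(P||Q) ≠ D_KL(Q||P) in general.

D_KL(P||Q) = 0.2908 nats
D_KL(Q||P) = 0.3128 nats

No, they are not equal!

This asymmetry is why KL divergence is not a true distance metric.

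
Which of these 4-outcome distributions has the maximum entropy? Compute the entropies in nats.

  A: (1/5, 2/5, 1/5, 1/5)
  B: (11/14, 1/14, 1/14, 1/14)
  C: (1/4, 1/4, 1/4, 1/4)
C

For a discrete distribution over n outcomes, entropy is maximized by the uniform distribution.

Computing entropies:
H(A) = 1.3322 nats
H(B) = 0.7550 nats
H(C) = 1.3863 nats

The uniform distribution (where all probabilities equal 1/4) achieves the maximum entropy of log_e(4) = 1.3863 nats.

Distribution C has the highest entropy.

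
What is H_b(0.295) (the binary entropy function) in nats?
0.6066 nats

The binary entropy function is:
H(p) = -p log(p) - (1-p) log(1-p)

H(0.295) = -0.295 × log_e(0.295) - 0.705 × log_e(0.705)
H(0.295) = 0.6066 nats

Note: Binary entropy is maximized at p=0.5 (H=1 bit) and minimized at p=0 or p=1 (H=0).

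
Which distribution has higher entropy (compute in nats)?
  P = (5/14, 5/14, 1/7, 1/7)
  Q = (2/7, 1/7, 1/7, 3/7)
P

Computing entropies in nats:
H(P) = 1.2914
H(Q) = 1.2770

Distribution P has higher entropy.

Intuition: The distribution closer to uniform (more spread out) has higher entropy.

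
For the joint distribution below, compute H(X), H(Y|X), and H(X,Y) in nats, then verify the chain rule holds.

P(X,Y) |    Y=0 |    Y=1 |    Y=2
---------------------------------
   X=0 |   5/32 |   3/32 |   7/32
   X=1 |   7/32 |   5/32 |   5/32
H(X,Y) = 1.7570, H(X) = 0.6912, H(Y|X) = 1.0658 (all in nats)

Chain rule: H(X,Y) = H(X) + H(Y|X)

Left side — joint entropy directly:
H(X,Y) = -Σ p(x,y) log p(x,y) = 1.7570 nats

Right side — compute H(Y|X) from the conditional distributions:
P(X) = (15/32, 17/32), so H(X) = 0.6912 nats
H(Y|X) = Σ_x P(X=x) · H(Y|X=x):
  P(Y|X=0) = (1/3, 1/5, 7/15), H(Y|X=0) = 1.0438, weight P(X=0) = 15/32
  P(Y|X=1) = (7/17, 5/17, 5/17), H(Y|X=1) = 1.0852, weight P(X=1) = 17/32
H(Y|X) = 1.0658 nats

H(X) + H(Y|X) = 0.6912 + 1.0658 = 1.7570 nats

Both sides equal 1.7570 nats. ✓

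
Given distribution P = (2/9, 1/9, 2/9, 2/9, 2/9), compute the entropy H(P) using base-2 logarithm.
2.2810 bits

Shannon entropy is H(X) = -Σ p(x) log p(x).

For P = (2/9, 1/9, 2/9, 2/9, 2/9):
H = -2/9 × log_2(2/9) -1/9 × log_2(1/9) -2/9 × log_2(2/9) -2/9 × log_2(2/9) -2/9 × log_2(2/9)
H = 2.2810 bits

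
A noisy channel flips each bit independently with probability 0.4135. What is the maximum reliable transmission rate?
0.0217 bits

For a binary symmetric channel (BSC) with error probability p:
Capacity C = 1 - H(p) bits per symbol

where H(p) = -p log₂(p) - (1-p) log₂(1-p) is the binary entropy function.

H(0.4135) = 0.9783 bits
C = 1 - 0.9783 = 0.0217 bits per symbol

This means we can reliably transmit up to 0.0217 bits of information per channel use.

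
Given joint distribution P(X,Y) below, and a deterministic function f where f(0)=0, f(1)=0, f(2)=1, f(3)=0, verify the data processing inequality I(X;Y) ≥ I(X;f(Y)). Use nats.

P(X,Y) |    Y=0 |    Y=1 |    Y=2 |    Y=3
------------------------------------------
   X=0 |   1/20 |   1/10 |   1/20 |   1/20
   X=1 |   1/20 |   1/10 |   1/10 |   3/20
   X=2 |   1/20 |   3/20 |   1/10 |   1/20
I(X;Y) = 0.0368, I(X;f(Y)) = 0.0029, inequality holds: 0.0368 ≥ 0.0029

Data Processing Inequality: For any Markov chain X → Y → Z, we have I(X;Y) ≥ I(X;Z).

Here Z = f(Y) is a deterministic function of Y, forming X → Y → Z.

Original I(X;Y) = 0.0368 nats

After applying f:
P(X,Z) where Z=f(Y):
- P(X,Z=0) = P(X,Y=0) + P(X,Y=1) + P(X,Y=3)
- P(X,Z=1) = P(X,Y=2)

I(X;Z) = I(X;f(Y)) = 0.0029 nats

Verification: 0.0368 ≥ 0.0029 ✓

Information cannot be created by processing; the function f can only lose information about X.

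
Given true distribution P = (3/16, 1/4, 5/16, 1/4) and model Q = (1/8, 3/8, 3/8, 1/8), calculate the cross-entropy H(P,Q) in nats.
1.4615 nats

Cross-entropy: H(P,Q) = -Σ p(x) log q(x)

Alternatively: H(P,Q) = H(P) + D_KL(P||Q)
H(P) = 1.3705 nats
D_KL(P||Q) = 0.0910 nats

H(P,Q) = 1.3705 + 0.0910 = 1.4615 nats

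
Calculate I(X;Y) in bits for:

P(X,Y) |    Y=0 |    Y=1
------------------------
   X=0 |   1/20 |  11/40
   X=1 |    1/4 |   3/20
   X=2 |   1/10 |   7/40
0.1278 bits

Mutual information: I(X;Y) = H(X) + H(Y) - H(X,Y)

Marginals:
P(X) = (13/40, 2/5, 11/40), H(X) = 1.5679 bits
P(Y) = (2/5, 3/5), H(Y) = 0.9710 bits

Joint entropy: H(X,Y) = 2.4111 bits

I(X;Y) = 1.5679 + 0.9710 - 2.4111 = 0.1278 bits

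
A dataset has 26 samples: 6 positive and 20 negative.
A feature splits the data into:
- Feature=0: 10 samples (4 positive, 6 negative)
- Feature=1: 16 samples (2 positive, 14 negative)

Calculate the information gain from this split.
0.0714 bits

Information Gain = H(Y) - H(Y|Feature)

Before split:
P(positive) = 6/26 = 0.2308
H(Y) = 0.7793 bits

After split:
Feature=0: H = 0.9710 bits (weight = 10/26)
Feature=1: H = 0.5436 bits (weight = 16/26)
H(Y|Feature) = (10/26)×0.9710 + (16/26)×0.5436 = 0.7079 bits

Information Gain = 0.7793 - 0.7079 = 0.0714 bits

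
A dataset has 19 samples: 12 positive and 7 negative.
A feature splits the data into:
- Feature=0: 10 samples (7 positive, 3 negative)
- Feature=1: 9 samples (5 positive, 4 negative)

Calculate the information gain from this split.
0.0162 bits

Information Gain = H(Y) - H(Y|Feature)

Before split:
P(positive) = 12/19 = 0.6316
H(Y) = 0.9495 bits

After split:
Feature=0: H = 0.8813 bits (weight = 10/19)
Feature=1: H = 0.9911 bits (weight = 9/19)
H(Y|Feature) = (10/19)×0.8813 + (9/19)×0.9911 = 0.9333 bits

Information Gain = 0.9495 - 0.9333 = 0.0162 bits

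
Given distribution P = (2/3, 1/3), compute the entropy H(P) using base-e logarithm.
0.6365 nats

Shannon entropy is H(X) = -Σ p(x) log p(x).

For P = (2/3, 1/3):
H = -2/3 × log_e(2/3) -1/3 × log_e(1/3)
H = 0.6365 nats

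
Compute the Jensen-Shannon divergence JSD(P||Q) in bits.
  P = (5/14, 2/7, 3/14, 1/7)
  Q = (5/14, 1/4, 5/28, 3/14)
0.0072 bits

Jensen-Shannon divergence is:
JSD(P||Q) = 0.5 × D_KL(P||M) + 0.5 × D_KL(Q||M)
where M = 0.5 × (P + Q) is the mixture distribution.

M = 0.5 × (5/14, 2/7, 3/14, 1/7) + 0.5 × (5/14, 1/4, 5/28, 3/14) = (5/14, 0.267857, 0.196429, 5/28)

D_KL(P||M) = 0.0075 bits
D_KL(Q||M) = 0.0069 bits

JSD(P||Q) = 0.5 × 0.0075 + 0.5 × 0.0069 = 0.0072 bits

Unlike KL divergence, JSD is symmetric and bounded: 0 ≤ JSD ≤ log(2).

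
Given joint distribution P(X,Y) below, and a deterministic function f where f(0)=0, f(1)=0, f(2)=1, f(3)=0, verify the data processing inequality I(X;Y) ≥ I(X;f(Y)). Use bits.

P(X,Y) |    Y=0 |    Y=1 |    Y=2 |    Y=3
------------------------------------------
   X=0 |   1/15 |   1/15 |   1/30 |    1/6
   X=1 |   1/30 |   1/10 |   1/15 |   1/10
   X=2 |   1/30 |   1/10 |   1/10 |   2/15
I(X;Y) = 0.0501, I(X;f(Y)) = 0.0264, inequality holds: 0.0501 ≥ 0.0264

Data Processing Inequality: For any Markov chain X → Y → Z, we have I(X;Y) ≥ I(X;Z).

Here Z = f(Y) is a deterministic function of Y, forming X → Y → Z.

Original I(X;Y) = 0.0501 bits

After applying f:
P(X,Z) where Z=f(Y):
- P(X,Z=0) = P(X,Y=0) + P(X,Y=1) + P(X,Y=3)
- P(X,Z=1) = P(X,Y=2)

I(X;Z) = I(X;f(Y)) = 0.0264 bits

Verification: 0.0501 ≥ 0.0264 ✓

Information cannot be created by processing; the function f can only lose information about X.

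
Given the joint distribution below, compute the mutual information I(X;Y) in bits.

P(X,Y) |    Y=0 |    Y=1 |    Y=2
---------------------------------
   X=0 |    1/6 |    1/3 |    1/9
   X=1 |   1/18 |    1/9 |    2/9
0.1171 bits

Mutual information: I(X;Y) = H(X) + H(Y) - H(X,Y)

Marginals:
P(X) = (11/18, 7/18), H(X) = 0.9641 bits
P(Y) = (2/9, 4/9, 1/3), H(Y) = 1.5305 bits

Joint entropy: H(X,Y) = 2.3774 bits

I(X;Y) = 0.9641 + 1.5305 - 2.3774 = 0.1171 bits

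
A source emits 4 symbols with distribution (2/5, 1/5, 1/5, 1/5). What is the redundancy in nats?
0.0541 nats

Redundancy measures how far a source is from maximum entropy:
R = H_max - H(X)

Maximum entropy for 4 symbols: H_max = log_e(4) = 1.3863 nats
Actual entropy: H(X) = 1.3322 nats
Redundancy: R = 1.3863 - 1.3322 = 0.0541 nats

This redundancy represents potential for compression: the source could be compressed by 0.0541 nats per symbol.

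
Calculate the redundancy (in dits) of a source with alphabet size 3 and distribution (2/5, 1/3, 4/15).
0.0058 dits

Redundancy measures how far a source is from maximum entropy:
R = H_max - H(X)

Maximum entropy for 3 symbols: H_max = log_10(3) = 0.4771 dits
Actual entropy: H(X) = 0.4713 dits
Redundancy: R = 0.4771 - 0.4713 = 0.0058 dits

This redundancy represents potential for compression: the source could be compressed by 0.0058 dits per symbol.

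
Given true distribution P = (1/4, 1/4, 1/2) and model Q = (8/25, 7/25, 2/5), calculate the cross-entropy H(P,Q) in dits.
0.4609 dits

Cross-entropy: H(P,Q) = -Σ p(x) log q(x)

Alternatively: H(P,Q) = H(P) + D_KL(P||Q)
H(P) = 0.4515 dits
D_KL(P||Q) = 0.0093 dits

H(P,Q) = 0.4515 + 0.0093 = 0.4609 dits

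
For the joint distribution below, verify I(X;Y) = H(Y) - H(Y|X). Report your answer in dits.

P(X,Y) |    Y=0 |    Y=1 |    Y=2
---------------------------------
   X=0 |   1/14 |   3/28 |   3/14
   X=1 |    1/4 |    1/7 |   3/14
I(X;Y) = 0.0139 dits

Mutual information has multiple equivalent forms:
- I(X;Y) = H(X) - H(X|Y)
- I(X;Y) = H(Y) - H(Y|X)
- I(X;Y) = H(X) + H(Y) - H(X,Y)

Computing all quantities:
H(X) = 0.2910, H(Y) = 0.4667, H(X,Y) = 0.7438
H(X|Y) = 0.2771, H(Y|X) = 0.4528

Verification:
H(X) - H(X|Y) = 0.2910 - 0.2771 = 0.0139
H(Y) - H(Y|X) = 0.4667 - 0.4528 = 0.0139
H(X) + H(Y) - H(X,Y) = 0.2910 + 0.4667 - 0.7438 = 0.0139

All forms give I(X;Y) = 0.0139 dits. ✓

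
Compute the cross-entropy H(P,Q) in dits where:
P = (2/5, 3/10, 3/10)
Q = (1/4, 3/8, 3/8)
0.4964 dits

Cross-entropy: H(P,Q) = -Σ p(x) log q(x)

Alternatively: H(P,Q) = H(P) + D_KL(P||Q)
H(P) = 0.4729 dits
D_KL(P||Q) = 0.0235 dits

H(P,Q) = 0.4729 + 0.0235 = 0.4964 dits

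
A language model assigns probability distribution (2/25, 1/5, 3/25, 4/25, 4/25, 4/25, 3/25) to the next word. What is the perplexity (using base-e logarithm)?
6.7696

Perplexity is e^H (or exp(H) for natural log).

First, H = -Σ p log p = 1.9124 nats
Perplexity = e^1.9124 = 6.7696

Interpretation: The model's uncertainty is equivalent to choosing uniformly among 6.8 options.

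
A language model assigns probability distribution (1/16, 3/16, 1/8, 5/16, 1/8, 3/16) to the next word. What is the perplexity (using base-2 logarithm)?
5.3891

Perplexity is 2^H (or exp(H) for natural log).

First, H = -Σ p log p = 2.4300 bits
Perplexity = 2^2.4300 = 5.3891

Interpretation: The model's uncertainty is equivalent to choosing uniformly among 5.4 options.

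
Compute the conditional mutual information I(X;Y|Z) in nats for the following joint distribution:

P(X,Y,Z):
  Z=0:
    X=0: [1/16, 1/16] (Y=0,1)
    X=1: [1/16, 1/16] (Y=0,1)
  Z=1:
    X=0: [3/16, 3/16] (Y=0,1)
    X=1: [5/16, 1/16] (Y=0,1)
0.0485 nats

Conditional mutual information: I(X;Y|Z) = H(X|Z) + H(Y|Z) - H(X,Y|Z)

H(Z) = 0.5623
H(X,Z) = 1.2555 → H(X|Z) = 0.6931
H(Y,Z) = 1.2130 → H(Y|Z) = 0.6507
H(X,Y,Z) = 1.8577 → H(X,Y|Z) = 1.2953

I(X;Y|Z) = 0.6931 + 0.6507 - 1.2953 = 0.0485 nats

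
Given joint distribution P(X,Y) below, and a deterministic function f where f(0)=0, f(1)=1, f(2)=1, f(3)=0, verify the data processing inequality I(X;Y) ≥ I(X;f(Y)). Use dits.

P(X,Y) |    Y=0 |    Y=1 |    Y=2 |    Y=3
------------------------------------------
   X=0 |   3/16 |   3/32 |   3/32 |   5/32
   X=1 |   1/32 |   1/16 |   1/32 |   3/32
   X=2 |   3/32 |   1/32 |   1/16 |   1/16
I(X;Y) = 0.0145, I(X;f(Y)) = 0.0008, inequality holds: 0.0145 ≥ 0.0008

Data Processing Inequality: For any Markov chain X → Y → Z, we have I(X;Y) ≥ I(X;Z).

Here Z = f(Y) is a deterministic function of Y, forming X → Y → Z.

Original I(X;Y) = 0.0145 dits

After applying f:
P(X,Z) where Z=f(Y):
- P(X,Z=0) = P(X,Y=0) + P(X,Y=3)
- P(X,Z=1) = P(X,Y=1) + P(X,Y=2)

I(X;Z) = I(X;f(Y)) = 0.0008 dits

Verification: 0.0145 ≥ 0.0008 ✓

Information cannot be created by processing; the function f can only lose information about X.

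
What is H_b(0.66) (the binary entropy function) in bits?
0.9248 bits

The binary entropy function is:
H(p) = -p log(p) - (1-p) log(1-p)

H(0.66) = -0.66 × log_2(0.66) - 0.34 × log_2(0.34)
H(0.66) = 0.9248 bits

Note: Binary entropy is maximized at p=0.5 (H=1 bit) and minimized at p=0 or p=1 (H=0).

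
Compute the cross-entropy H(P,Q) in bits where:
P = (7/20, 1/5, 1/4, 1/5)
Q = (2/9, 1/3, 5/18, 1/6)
2.0555 bits

Cross-entropy: H(P,Q) = -Σ p(x) log q(x)

Alternatively: H(P,Q) = H(P) + D_KL(P||Q)
H(P) = 1.9589 bits
D_KL(P||Q) = 0.0966 bits

H(P,Q) = 1.9589 + 0.0966 = 2.0555 bits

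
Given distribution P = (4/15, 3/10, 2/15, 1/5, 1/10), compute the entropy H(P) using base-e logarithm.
1.5345 nats

Shannon entropy is H(X) = -Σ p(x) log p(x).

For P = (4/15, 3/10, 2/15, 1/5, 1/10):
H = -4/15 × log_e(4/15) -3/10 × log_e(3/10) -2/15 × log_e(2/15) -1/5 × log_e(1/5) -1/10 × log_e(1/10)
H = 1.5345 nats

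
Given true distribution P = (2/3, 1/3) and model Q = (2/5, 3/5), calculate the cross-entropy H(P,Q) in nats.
0.7811 nats

Cross-entropy: H(P,Q) = -Σ p(x) log q(x)

Alternatively: H(P,Q) = H(P) + D_KL(P||Q)
H(P) = 0.6365 nats
D_KL(P||Q) = 0.1446 nats

H(P,Q) = 0.6365 + 0.1446 = 0.7811 nats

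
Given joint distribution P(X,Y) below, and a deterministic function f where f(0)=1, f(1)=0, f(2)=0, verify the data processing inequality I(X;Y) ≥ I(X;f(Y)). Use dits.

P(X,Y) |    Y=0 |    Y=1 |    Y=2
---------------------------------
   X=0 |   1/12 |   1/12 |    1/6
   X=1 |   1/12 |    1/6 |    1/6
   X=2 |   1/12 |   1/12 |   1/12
I(X;Y) = 0.0073, I(X;f(Y)) = 0.0032, inequality holds: 0.0073 ≥ 0.0032

Data Processing Inequality: For any Markov chain X → Y → Z, we have I(X;Y) ≥ I(X;Z).

Here Z = f(Y) is a deterministic function of Y, forming X → Y → Z.

Original I(X;Y) = 0.0073 dits

After applying f:
P(X,Z) where Z=f(Y):
- P(X,Z=0) = P(X,Y=1) + P(X,Y=2)
- P(X,Z=1) = P(X,Y=0)

I(X;Z) = I(X;f(Y)) = 0.0032 dits

Verification: 0.0073 ≥ 0.0032 ✓

Information cannot be created by processing; the function f can only lose information about X.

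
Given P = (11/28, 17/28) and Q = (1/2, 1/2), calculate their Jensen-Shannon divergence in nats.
0.0058 nats

Jensen-Shannon divergence is:
JSD(P||Q) = 0.5 × D_KL(P||M) + 0.5 × D_KL(Q||M)
where M = 0.5 × (P + Q) is the mixture distribution.

M = 0.5 × (11/28, 17/28) + 0.5 × (1/2, 1/2) = (0.446429, 0.553571)

D_KL(P||M) = 0.0059 nats
D_KL(Q||M) = 0.0058 nats

JSD(P||Q) = 0.5 × 0.0059 + 0.5 × 0.0058 = 0.0058 nats

Unlike KL divergence, JSD is symmetric and bounded: 0 ≤ JSD ≤ log(2).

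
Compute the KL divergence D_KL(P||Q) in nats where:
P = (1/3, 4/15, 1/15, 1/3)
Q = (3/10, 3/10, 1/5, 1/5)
0.1007 nats

KL divergence: D_KL(P||Q) = Σ p(x) log(p(x)/q(x))

Computing term by term:
  x=0: 1/3 × log_e[(1/3)/(3/10)] = 1/3 × 0.1054 = 0.0351
  x=1: 4/15 × log_e[(4/15)/(3/10)] = 4/15 × -0.1178 = -0.0314
  x=2: 1/15 × log_e[(1/15)/(1/5)] = 1/15 × -1.0986 = -0.0732
  x=3: 1/3 × log_e[(1/3)/(1/5)] = 1/3 × 0.5108 = 0.1703

D_KL(P||Q) = 0.1007 nats

Note: KL divergence is always non-negative and equals 0 iff P = Q.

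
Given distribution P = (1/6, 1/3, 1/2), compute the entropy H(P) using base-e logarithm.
1.0114 nats

Shannon entropy is H(X) = -Σ p(x) log p(x).

For P = (1/6, 1/3, 1/2):
H = -1/6 × log_e(1/6) -1/3 × log_e(1/3) -1/2 × log_e(1/2)
H = 1.0114 nats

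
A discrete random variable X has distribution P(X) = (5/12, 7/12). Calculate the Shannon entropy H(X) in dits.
0.2950 dits

Shannon entropy is H(X) = -Σ p(x) log p(x).

For P = (5/12, 7/12):
H = -5/12 × log_10(5/12) -7/12 × log_10(7/12)
H = 0.2950 dits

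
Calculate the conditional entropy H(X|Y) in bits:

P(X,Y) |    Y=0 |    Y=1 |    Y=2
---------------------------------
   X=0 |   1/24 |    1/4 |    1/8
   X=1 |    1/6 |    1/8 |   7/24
0.8620 bits

Using the chain rule: H(X|Y) = H(X,Y) - H(Y)

First, compute H(X,Y) = 2.3903 bits

Marginal P(Y) = (5/24, 3/8, 5/12)
H(Y) = 1.5284 bits

H(X|Y) = H(X,Y) - H(Y) = 2.3903 - 1.5284 = 0.8620 bits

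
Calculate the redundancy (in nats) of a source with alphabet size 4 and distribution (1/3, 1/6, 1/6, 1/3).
0.0566 nats

Redundancy measures how far a source is from maximum entropy:
R = H_max - H(X)

Maximum entropy for 4 symbols: H_max = log_e(4) = 1.3863 nats
Actual entropy: H(X) = 1.3297 nats
Redundancy: R = 1.3863 - 1.3297 = 0.0566 nats

This redundancy represents potential for compression: the source could be compressed by 0.0566 nats per symbol.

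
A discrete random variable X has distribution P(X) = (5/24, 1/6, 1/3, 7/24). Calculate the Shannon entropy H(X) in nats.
1.3510 nats

Shannon entropy is H(X) = -Σ p(x) log p(x).

For P = (5/24, 1/6, 1/3, 7/24):
H = -5/24 × log_e(5/24) -1/6 × log_e(1/6) -1/3 × log_e(1/3) -7/24 × log_e(7/24)
H = 1.3510 nats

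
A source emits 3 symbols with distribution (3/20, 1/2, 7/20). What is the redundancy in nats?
0.1000 nats

Redundancy measures how far a source is from maximum entropy:
R = H_max - H(X)

Maximum entropy for 3 symbols: H_max = log_e(3) = 1.0986 nats
Actual entropy: H(X) = 0.9986 nats
Redundancy: R = 1.0986 - 0.9986 = 0.1000 nats

This redundancy represents potential for compression: the source could be compressed by 0.1000 nats per symbol.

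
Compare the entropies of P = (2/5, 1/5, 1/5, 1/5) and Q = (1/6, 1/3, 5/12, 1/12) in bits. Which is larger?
P

Computing entropies in bits:
H(P) = 1.9219
H(Q) = 1.7842

Distribution P has higher entropy.

Intuition: The distribution closer to uniform (more spread out) has higher entropy.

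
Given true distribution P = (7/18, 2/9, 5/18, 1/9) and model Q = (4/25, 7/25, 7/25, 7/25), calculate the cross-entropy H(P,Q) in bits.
2.1505 bits

Cross-entropy: H(P,Q) = -Σ p(x) log q(x)

Alternatively: H(P,Q) = H(P) + D_KL(P||Q)
H(P) = 1.8776 bits
D_KL(P||Q) = 0.2728 bits

H(P,Q) = 1.8776 + 0.2728 = 2.1505 bits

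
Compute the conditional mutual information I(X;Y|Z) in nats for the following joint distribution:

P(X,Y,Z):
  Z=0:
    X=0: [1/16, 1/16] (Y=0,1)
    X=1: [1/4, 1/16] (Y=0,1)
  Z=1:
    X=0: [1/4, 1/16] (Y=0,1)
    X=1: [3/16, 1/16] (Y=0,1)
0.0197 nats

Conditional mutual information: I(X;Y|Z) = H(X|Z) + H(Y|Z) - H(X,Y|Z)

H(Z) = 0.6853
H(X,Z) = 1.3335 → H(X|Z) = 0.6482
H(Y,Z) = 1.2450 → H(Y|Z) = 0.5597
H(X,Y,Z) = 1.8735 → H(X,Y|Z) = 1.1881

I(X;Y|Z) = 0.6482 + 0.5597 - 1.1881 = 0.0197 nats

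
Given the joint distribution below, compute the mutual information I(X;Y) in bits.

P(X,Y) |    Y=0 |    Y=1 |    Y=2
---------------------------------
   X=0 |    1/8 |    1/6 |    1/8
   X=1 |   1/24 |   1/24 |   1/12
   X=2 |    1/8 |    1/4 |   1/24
0.0900 bits

Mutual information: I(X;Y) = H(X) + H(Y) - H(X,Y)

Marginals:
P(X) = (5/12, 1/6, 5/12), H(X) = 1.4834 bits
P(Y) = (7/24, 11/24, 1/4), H(Y) = 1.5343 bits

Joint entropy: H(X,Y) = 2.9277 bits

I(X;Y) = 1.4834 + 1.5343 - 2.9277 = 0.0900 bits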